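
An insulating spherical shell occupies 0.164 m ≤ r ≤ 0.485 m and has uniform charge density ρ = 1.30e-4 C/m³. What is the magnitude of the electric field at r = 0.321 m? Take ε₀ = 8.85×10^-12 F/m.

|E| = 1.36×10^6 N/C

Take a concentric spherical Gaussian surface of radius r = 0.321 m (within the shell material, 0.164 m < r < 0.485 m).
Enclosed charge is the volume from a to r: Q_enc = (4π/3)ρ(r³ − a³) = 1.561e-5 C.
Since E is radial and uniform over the Gaussian sphere, Φ = E·4πr² = Q_enc/ε₀.
E = |Q_enc|/(4πε₀r²) = (1.561×10^-5)/(4π·8.85×10^-12·(0.321)²) = 1.36×10^6 N/C.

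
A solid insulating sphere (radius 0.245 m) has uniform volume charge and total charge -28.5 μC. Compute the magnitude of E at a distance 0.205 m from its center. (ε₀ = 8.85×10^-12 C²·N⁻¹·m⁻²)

|E| ≈ 3.57e6 N/C

Symmetry ⇒ E = E(r) r̂. Gaussian sphere of radius r = 0.205 m (r < R).
For a uniform sphere the enclosed fraction is (r/R)³, so Q_enc = (-28.5 μC)(0.205/0.245)³ = -1.67×10^-5 C.
Applying ∮E·dA = Q_enc/ε₀ with Φ = E(4πr²):
E = |Q_enc|/(4πε₀r²) = (1.67×10^-5)/(4π·8.85×10^-12·(0.205)²) = 3.57×10^6 N/C.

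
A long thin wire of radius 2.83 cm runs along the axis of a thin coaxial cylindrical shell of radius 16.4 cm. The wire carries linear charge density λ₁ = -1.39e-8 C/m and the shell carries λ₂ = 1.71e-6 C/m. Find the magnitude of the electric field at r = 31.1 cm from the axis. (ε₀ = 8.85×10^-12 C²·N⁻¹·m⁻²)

9.81e4 N/C

Coaxial Gaussian cylinder, radius r = 31.1 cm, length L (r > 16.4 cm, enclosing both).
λ_enc = λ₁ + λ₂ = (-1.39×10^-8) + (1.71×10^-6) = 1.696×10^-6 C/m.
By Gauss's law (flux through the curved wall only), E·2πrL = λ_enc L/ε₀.
E = |λ_enc|/(2πε₀r) = (1.696e-6)/(2π·8.85×10^-12·0.311) = 9.81e4 N/C.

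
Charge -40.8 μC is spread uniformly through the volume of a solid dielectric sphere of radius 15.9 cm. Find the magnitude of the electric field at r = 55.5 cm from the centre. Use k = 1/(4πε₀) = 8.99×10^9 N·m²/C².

|E| ≈ 1.19×10^6 N/C

Use a concentric Gaussian sphere at r = 55.5 cm (r > R, so the entire charge is enclosed).
Q_enc = -40.8 μC = -4.08e-5 C.
Since E is radial and uniform over the Gaussian sphere, Φ = E·4πr² = Q_enc/ε₀.
E = k|Q_enc|/r² = (8.99×10^9)(4.08×10^-5)/(0.555)² = 1.19×10^6 N/C.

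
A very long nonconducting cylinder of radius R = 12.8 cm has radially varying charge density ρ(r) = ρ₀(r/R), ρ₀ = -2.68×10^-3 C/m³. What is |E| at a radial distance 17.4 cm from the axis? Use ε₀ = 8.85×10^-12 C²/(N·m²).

9.50e6 N/C

Take a coaxial cylindrical Gaussian surface of radius r = 17.4 cm and length L (r > R, full charge per length enclosed).
λ_enc = 2π ∫₀^R ρ₀(r'/R)^1 r' dr' = 2πρ₀R²/3 = -9.196e-5 C/m.
Applying ∮E·dA = Q_enc/ε₀ with the end caps contributing no flux:
E = |λ_enc|/(2πε₀r) = (9.196×10^-5)/(2π·8.85×10^-12·0.174) = 9.50×10^6 N/C.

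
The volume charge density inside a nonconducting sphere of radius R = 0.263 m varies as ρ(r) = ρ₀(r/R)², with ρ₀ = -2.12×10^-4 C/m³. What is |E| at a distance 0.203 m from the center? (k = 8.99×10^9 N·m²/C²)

By spherical symmetry E is radial; choose a Gaussian sphere of radius r = 0.203 m (r < R).
Integrate the density: Q_enc = 4π ∫₀^r ρ₀(r'/R)^2 r'² dr' = 4πρ₀ r^5/(5·R²) = -2.655×10^-6 C.
Since E is radial and uniform over the Gaussian sphere, Φ = E·4πr² = Q_enc/ε₀.
E = k|Q_enc|/r² = (8.99×10^9)(2.655×10^-6)/(0.203)² = 5.79×10^5 N/C.

|E| ≈ 5.79e5 V/m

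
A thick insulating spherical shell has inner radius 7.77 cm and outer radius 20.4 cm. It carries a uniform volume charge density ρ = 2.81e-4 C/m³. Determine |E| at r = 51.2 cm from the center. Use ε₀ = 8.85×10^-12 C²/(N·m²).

By spherical symmetry E is radial; choose a Gaussian sphere of radius r = 51.2 cm (r > 20.4 cm, enclosing the whole shell).
Q_enc = ρ·(4π/3)(b³ − a³) = (2.81e-4)·(4π/3)·((0.204)³ − (0.0777)³) = 9.441×10^-6 C.
By Gauss's law, ∮E·dA = E·4πr² = Q_enc/ε₀.
E = |Q_enc|/(4πε₀r²) = (9.441×10^-6)/(4π·8.85×10^-12·(0.512)²) = 3.24×10^5 N/C.

E = 3.24×10^5 V/m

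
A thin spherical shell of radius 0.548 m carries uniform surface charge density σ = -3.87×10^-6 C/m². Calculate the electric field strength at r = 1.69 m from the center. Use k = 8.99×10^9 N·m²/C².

By spherical symmetry E is radial; choose a Gaussian sphere of radius r = 1.69 m (r > 0.548 m).
The entire shell is enclosed: Q_enc = σ·4πR² = (-3.87×10^-6)·4π·(0.548)² = -1.46e-5 C.
Gauss's law: E·4πr² = Q_enc/ε₀.
E = k|Q_enc|/r² = (8.99×10^9)(1.46e-5)/(1.69)² = 4.60×10^4 N/C.

4.60×10^4 N/C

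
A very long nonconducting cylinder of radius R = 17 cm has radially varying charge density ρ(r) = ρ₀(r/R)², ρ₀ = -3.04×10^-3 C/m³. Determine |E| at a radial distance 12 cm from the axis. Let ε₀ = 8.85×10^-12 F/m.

E = 5.13×10^6 N/C

Coaxial Gaussian cylinder, radius r = 12 cm, length L (r < R).
λ_enc = ∫₀^r ρ(r')·2πr' dr' = (2πρ₀/R²)·r^4/4 = -3.426e-5 C/m.
Applying ∮E·dA = Q_enc/ε₀ with the end caps contributing no flux:
E = |λ_enc|/(2πε₀r) = (3.426×10^-5)/(2π·8.85×10^-12·0.12) = 5.13×10^6 N/C.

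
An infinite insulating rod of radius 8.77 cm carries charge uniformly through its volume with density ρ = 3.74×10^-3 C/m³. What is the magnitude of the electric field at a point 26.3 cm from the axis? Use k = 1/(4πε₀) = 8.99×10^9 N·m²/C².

E ≈ 6.18e6 V/m

Choose a coaxial cylinder of radius r = 26.3 cm (arbitrary length L) as the Gaussian surface (r > 8.77 cm, full cross-section enclosed).
λ_enc = ρ·πR² = (3.74e-3)π(0.0877)² = 9.037×10^-5 C/m.
Applying ∮E·dA = Q_enc/ε₀ with the end caps contributing no flux:
E = 2k|λ_enc|/r = 2(8.99×10^9)(9.037×10^-5)/(0.263) = 6.18e6 N/C.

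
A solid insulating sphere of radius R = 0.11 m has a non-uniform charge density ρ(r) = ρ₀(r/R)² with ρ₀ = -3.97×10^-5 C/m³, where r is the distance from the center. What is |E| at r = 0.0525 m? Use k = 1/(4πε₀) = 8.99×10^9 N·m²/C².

By spherical symmetry E is radial; choose a Gaussian sphere of radius r = 0.0525 m (r < R).
Integrate the density: Q_enc = 4π ∫₀^r ρ₀(r'/R)^2 r'² dr' = 4πρ₀ r^5/(5·R²) = -3.289×10^-9 C.
Gauss's law: E·4πr² = Q_enc/ε₀.
E = k|Q_enc|/r² = (8.99×10^9)(3.289e-9)/(0.0525)² = 1.07e4 N/C.

|E| ≈ 1.07×10^4 V/m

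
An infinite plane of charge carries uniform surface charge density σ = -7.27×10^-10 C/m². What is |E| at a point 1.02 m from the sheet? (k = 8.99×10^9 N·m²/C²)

E ≈ 41.1 N/C

The symmetry is planar: E is normal to the sheet and the same magnitude on both sides. Take a pillbox straddling the sheet with end-cap area A.
Flux Φ = 2EA and Q_enc = σA, so 2EA = σA/ε₀ ⇒ E = |σ|/(2ε₀), independent of distance.
E = 2πk|σ| = 2π(8.99×10^9)(7.27e-10) = 41.1 N/C.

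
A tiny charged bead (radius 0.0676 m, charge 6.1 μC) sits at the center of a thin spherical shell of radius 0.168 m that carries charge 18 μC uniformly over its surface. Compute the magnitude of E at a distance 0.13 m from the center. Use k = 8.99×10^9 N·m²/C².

|E| = 3.24×10^6 N/C

Symmetry ⇒ E = E(r) r̂. Gaussian sphere of radius r = 0.13 m (between the bodies, 0.0676 m < r < 0.168 m).
Only the inner charge is enclosed; the outer shell contributes nothing inside itself. Q_enc = 6.1 μC = 6.10×10^-6 C.
By Gauss's law, ∮E·dA = E·4πr² = Q_enc/ε₀.
E = k|Q_enc|/r² = (8.99×10^9)(6.10×10^-6)/(0.13)² = 3.24×10^6 N/C.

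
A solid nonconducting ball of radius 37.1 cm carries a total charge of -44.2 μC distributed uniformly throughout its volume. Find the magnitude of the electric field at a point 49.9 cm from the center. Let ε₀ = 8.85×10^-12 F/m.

E = 1.60×10^6 N/C

Use a concentric Gaussian sphere at r = 49.9 cm (r > R, so the entire charge is enclosed).
Q_enc = -44.2 μC = -4.42×10^-5 C.
Since E is radial and uniform over the Gaussian sphere, Φ = E·4πr² = Q_enc/ε₀.
E = |Q_enc|/(4πε₀r²) = (4.42×10^-5)/(4π·8.85×10^-12·(0.499)²) = 1.60×10^6 N/C.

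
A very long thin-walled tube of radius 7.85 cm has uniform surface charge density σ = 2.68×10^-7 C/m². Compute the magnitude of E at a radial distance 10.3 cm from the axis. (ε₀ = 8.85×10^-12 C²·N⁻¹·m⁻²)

E ≈ 2.31e4 V/m

Coaxial Gaussian cylinder, radius r = 10.3 cm, length L (r > 7.85 cm).
The whole shell is enclosed: λ_enc = σ·2πR = (2.68×10^-7)·2π·(0.0785) = 1.322×10^-7 C/m.
Gauss's law: E·2πrL = λ_enc L/ε₀.
E = |λ_enc|/(2πε₀r) = (1.322×10^-7)/(2π·8.85×10^-12·0.103) = 2.31×10^4 N/C.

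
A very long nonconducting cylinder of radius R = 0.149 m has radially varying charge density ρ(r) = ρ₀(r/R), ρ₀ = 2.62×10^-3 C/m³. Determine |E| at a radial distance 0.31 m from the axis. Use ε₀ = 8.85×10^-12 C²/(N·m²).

By cylindrical symmetry E is radial; use a coaxial Gaussian cylinder of radius 0.31 m and length L (r > R, full charge per length enclosed).
λ_enc = 2π ∫₀^R ρ₀(r'/R)^1 r' dr' = 2πρ₀R²/3 = 1.218×10^-4 C/m.
By Gauss's law (flux through the curved wall only), E·2πrL = λ_enc L/ε₀.
E = |λ_enc|/(2πε₀r) = (1.218×10^-4)/(2π·8.85×10^-12·0.31) = 7.07×10^6 N/C.

7.07×10^6 N/C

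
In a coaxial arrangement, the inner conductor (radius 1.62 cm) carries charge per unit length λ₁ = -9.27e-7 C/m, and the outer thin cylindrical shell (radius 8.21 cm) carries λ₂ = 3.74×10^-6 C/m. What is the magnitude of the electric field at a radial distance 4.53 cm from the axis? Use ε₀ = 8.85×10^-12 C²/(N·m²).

Coaxial Gaussian cylinder, radius r = 4.53 cm, length L (between the conductors, 1.62 cm < r < 8.21 cm).
The shell at 8.21 cm lies outside the Gaussian surface, so λ_enc = λ₁ = -9.27×10^-7 C/m.
Gauss's law: E·2πrL = λ_enc L/ε₀.
E = |λ_enc|/(2πε₀r) = (9.27×10^-7)/(2π·8.85×10^-12·0.0453) = 3.68×10^5 N/C.

|E| ≈ 3.68e5 N/C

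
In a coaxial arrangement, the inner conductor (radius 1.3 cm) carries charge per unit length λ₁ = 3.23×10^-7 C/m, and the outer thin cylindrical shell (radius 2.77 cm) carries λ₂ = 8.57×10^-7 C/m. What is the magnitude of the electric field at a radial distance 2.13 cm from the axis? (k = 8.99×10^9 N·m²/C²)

By cylindrical symmetry E is radial; use a coaxial Gaussian cylinder of radius 2.13 cm and length L (between the conductors, 1.3 cm < r < 2.77 cm).
The shell at 2.77 cm lies outside the Gaussian surface, so λ_enc = λ₁ = 3.23×10^-7 C/m.
Since E is radial and uniform over the curved surface, Φ = E·2πrL = Q_enc/ε₀ = λ_enc L/ε₀.
E = 2k|λ_enc|/r = 2(8.99×10^9)(3.23e-7)/(0.0213) = 2.73×10^5 N/C.

2.73×10^5 V/m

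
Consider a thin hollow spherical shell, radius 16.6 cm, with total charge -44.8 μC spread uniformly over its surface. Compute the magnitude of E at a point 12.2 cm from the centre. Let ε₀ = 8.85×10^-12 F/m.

Symmetry ⇒ E = E(r) r̂. Gaussian sphere of radius r = 12.2 cm (inside the shell, r < 16.6 cm).
All the charge is outside the Gaussian surface: Q_enc = 0, hence E = 0 everywhere inside the shell.

|E| = 0 N/C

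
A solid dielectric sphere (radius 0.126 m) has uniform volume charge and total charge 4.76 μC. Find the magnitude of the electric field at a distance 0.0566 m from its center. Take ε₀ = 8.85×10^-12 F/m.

Symmetry ⇒ E = E(r) r̂. Gaussian sphere of radius r = 0.0566 m (r < R).
Only the charge within r is enclosed: Q_enc = Q·(r/R)³ = (4.76 μC)·(0.0566 m/0.126 m)³ = 4.315×10^-7 C.
Since E is radial and uniform over the Gaussian sphere, Φ = E·4πr² = Q_enc/ε₀.
E = |Q_enc|/(4πε₀r²) = (4.315e-7)/(4π·8.85×10^-12·(0.0566)²) = 1.21e6 N/C.

E ≈ 1.21×10^6 N/C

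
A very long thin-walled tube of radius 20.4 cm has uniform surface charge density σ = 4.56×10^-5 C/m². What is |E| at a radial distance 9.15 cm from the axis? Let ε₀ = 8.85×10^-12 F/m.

|E| = 0 V/m

By cylindrical symmetry E is radial; use a coaxial Gaussian cylinder of radius 9.15 cm and length L (r < 20.4 cm, inside the shell).
All the surface charge lies outside this cylinder: Q_enc = 0, hence E = 0.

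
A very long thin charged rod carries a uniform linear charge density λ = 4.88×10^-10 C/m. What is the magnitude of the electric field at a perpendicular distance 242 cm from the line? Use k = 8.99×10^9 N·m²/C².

E ≈ 3.63 N/C

By cylindrical symmetry E is radial; use a coaxial Gaussian cylinder of radius 242 cm and length L.
Q_enc = λL, so λ_enc = 4.88×10^-10 C/m.
Gauss's law: E·2πrL = λ_enc L/ε₀.
E = 2k|λ_enc|/r = 2(8.99×10^9)(4.88×10^-10)/(2.42) = 3.63 N/C.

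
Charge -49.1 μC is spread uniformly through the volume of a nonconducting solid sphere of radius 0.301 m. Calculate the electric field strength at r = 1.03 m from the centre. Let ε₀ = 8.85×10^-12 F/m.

4.16e5 N/C

Symmetry ⇒ E = E(r) r̂. Gaussian sphere of radius r = 1.03 m (r > R, so the entire charge is enclosed).
Q_enc = -49.1 μC = -4.91×10^-5 C.
Since E is radial and uniform over the Gaussian sphere, Φ = E·4πr² = Q_enc/ε₀.
E = |Q_enc|/(4πε₀r²) = (4.91×10^-5)/(4π·8.85×10^-12·(1.03)²) = 4.16e5 N/C.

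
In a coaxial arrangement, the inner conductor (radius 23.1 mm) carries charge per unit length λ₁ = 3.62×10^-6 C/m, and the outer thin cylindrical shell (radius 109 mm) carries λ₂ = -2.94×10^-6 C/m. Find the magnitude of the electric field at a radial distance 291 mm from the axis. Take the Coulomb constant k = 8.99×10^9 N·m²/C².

4.20e4 N/C

By cylindrical symmetry E is radial; use a coaxial Gaussian cylinder of radius 291 mm and length L (r > 109 mm, enclosing both).
λ_enc = λ₁ + λ₂ = (3.62×10^-6) + (-2.94×10^-6) = 6.80×10^-7 C/m.
Applying ∮E·dA = Q_enc/ε₀ with the end caps contributing no flux:
E = 2k|λ_enc|/r = 2(8.99×10^9)(6.80×10^-7)/(0.291) = 4.20×10^4 N/C.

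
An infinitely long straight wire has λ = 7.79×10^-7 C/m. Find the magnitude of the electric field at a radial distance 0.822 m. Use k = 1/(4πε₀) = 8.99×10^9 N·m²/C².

E = 1.70×10^4 V/m

By cylindrical symmetry E is radial; use a coaxial Gaussian cylinder of radius 0.822 m and length L.
Q_enc = λL, so λ_enc = 7.79e-7 C/m.
By Gauss's law (flux through the curved wall only), E·2πrL = λ_enc L/ε₀.
E = 2k|λ_enc|/r = 2(8.99×10^9)(7.79×10^-7)/(0.822) = 1.70e4 N/C.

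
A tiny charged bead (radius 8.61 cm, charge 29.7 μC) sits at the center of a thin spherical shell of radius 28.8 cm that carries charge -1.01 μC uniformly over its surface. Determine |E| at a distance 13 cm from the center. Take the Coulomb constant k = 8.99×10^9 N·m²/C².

Use a concentric Gaussian sphere at r = 13 cm (between the bodies, 8.61 cm < r < 28.8 cm).
The shell at 28.8 cm lies outside the Gaussian surface, so Q_enc = 29.7 μC = 2.97e-5 C.
Gauss's law: E·4πr² = Q_enc/ε₀.
E = k|Q_enc|/r² = (8.99×10^9)(2.97×10^-5)/(0.13)² = 1.58×10^7 N/C.

1.58×10^7 N/C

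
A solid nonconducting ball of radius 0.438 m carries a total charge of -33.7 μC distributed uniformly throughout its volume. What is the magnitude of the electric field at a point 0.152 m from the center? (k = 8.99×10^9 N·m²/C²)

E = 5.48e5 V/m

Symmetry ⇒ E = E(r) r̂. Gaussian sphere of radius r = 0.152 m (r < R).
For a uniform sphere the enclosed fraction is (r/R)³, so Q_enc = (-33.7 μC)(0.152/0.438)³ = -1.408e-6 C.
By Gauss's law, ∮E·dA = E·4πr² = Q_enc/ε₀.
E = k|Q_enc|/r² = (8.99×10^9)(1.408×10^-6)/(0.152)² = 5.48×10^5 N/C.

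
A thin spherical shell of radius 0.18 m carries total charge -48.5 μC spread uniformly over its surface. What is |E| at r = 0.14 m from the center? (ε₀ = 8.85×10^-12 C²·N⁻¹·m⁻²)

E = 0

Use a concentric Gaussian sphere at r = 0.14 m (inside the shell, r < 0.18 m).
All the charge is outside the Gaussian surface: Q_enc = 0, hence E = 0 everywhere inside the shell.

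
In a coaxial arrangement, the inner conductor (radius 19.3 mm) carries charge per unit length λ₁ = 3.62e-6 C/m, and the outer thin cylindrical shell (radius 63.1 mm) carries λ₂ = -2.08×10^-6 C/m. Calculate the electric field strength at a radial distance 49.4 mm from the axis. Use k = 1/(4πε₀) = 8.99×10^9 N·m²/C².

|E| = 1.32×10^6 V/m

Take a coaxial cylindrical Gaussian surface of radius r = 49.4 mm and length L (between the conductors, 19.3 mm < r < 63.1 mm).
The shell at 63.1 mm lies outside the Gaussian surface, so λ_enc = λ₁ = 3.62×10^-6 C/m.
Gauss's law: E·2πrL = λ_enc L/ε₀.
E = 2k|λ_enc|/r = 2(8.99×10^9)(3.62×10^-6)/(0.0494) = 1.32×10^6 N/C.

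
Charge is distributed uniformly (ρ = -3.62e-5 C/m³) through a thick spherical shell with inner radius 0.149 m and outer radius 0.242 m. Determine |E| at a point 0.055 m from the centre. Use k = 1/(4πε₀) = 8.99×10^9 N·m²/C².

|E| = 0 N/C

By spherical symmetry E is radial; choose a Gaussian sphere of radius r = 0.055 m (r < 0.149 m, inside the empty cavity).
No charge is enclosed, so by Gauss's law E·4πr² = 0 ⇒ E = 0.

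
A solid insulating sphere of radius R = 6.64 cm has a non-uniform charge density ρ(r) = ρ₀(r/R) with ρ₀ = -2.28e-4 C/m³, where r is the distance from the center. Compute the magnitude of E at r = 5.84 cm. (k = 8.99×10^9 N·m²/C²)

|E| = 3.31×10^5 V/m

Use a concentric Gaussian sphere at r = 5.84 cm (r < R).
Integrate the density: Q_enc = 4π ∫₀^r ρ₀(r'/R)^1 r'² dr' = 4πρ₀ r^4/(4·R) = -1.255e-7 C.
Gauss's law: E·4πr² = Q_enc/ε₀.
E = k|Q_enc|/r² = (8.99×10^9)(1.255×10^-7)/(0.0584)² = 3.31e5 N/C.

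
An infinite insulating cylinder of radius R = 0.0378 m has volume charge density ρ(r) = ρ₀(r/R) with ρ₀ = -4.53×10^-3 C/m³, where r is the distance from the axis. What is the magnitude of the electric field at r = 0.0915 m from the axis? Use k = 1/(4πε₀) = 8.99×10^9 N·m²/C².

By cylindrical symmetry E is radial; use a coaxial Gaussian cylinder of radius 0.0915 m and length L (r > R, full charge per length enclosed).
λ_enc = 2π ∫₀^R ρ₀(r'/R)^1 r' dr' = 2πρ₀R²/3 = -1.356e-5 C/m.
Applying ∮E·dA = Q_enc/ε₀ with the end caps contributing no flux:
E = 2k|λ_enc|/r = 2(8.99×10^9)(1.356×10^-5)/(0.0915) = 2.66×10^6 N/C.

E = 2.66e6 N/C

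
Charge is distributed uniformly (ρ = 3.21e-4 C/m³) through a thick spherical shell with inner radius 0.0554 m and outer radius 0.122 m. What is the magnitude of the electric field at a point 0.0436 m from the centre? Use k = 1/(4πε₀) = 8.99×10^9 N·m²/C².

By spherical symmetry E is radial; choose a Gaussian sphere of radius r = 0.0436 m (r < 0.0554 m, inside the empty cavity).
Q_enc = 0 (all charge lies at larger r); Gauss's law gives E = 0.

E = 0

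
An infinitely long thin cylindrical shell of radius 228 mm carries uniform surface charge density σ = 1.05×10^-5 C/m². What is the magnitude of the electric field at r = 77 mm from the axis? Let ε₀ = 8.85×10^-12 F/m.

By cylindrical symmetry E is radial; use a coaxial Gaussian cylinder of radius 77 mm and length L (r < 228 mm, inside the shell).
All the surface charge lies outside this cylinder: Q_enc = 0, hence E = 0.

|E| = 0 V/m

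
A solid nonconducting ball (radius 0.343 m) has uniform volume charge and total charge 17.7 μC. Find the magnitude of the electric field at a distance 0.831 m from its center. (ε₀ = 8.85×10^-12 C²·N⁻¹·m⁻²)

|E| = 2.30×10^5 N/C

Use a concentric Gaussian sphere at r = 0.831 m (r > R, so the entire charge is enclosed).
Q_enc = 17.7 μC = 1.77e-5 C.
Since E is radial and uniform over the Gaussian sphere, Φ = E·4πr² = Q_enc/ε₀.
E = |Q_enc|/(4πε₀r²) = (1.77e-5)/(4π·8.85×10^-12·(0.831)²) = 2.30×10^5 N/C.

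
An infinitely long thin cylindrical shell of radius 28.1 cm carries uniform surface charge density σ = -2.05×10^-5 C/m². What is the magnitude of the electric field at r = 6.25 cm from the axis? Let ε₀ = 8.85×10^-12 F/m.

E = 0

Choose a coaxial cylinder of radius r = 6.25 cm (arbitrary length L) as the Gaussian surface (r < 28.1 cm, inside the shell).
All the surface charge lies outside this cylinder: Q_enc = 0, hence E = 0.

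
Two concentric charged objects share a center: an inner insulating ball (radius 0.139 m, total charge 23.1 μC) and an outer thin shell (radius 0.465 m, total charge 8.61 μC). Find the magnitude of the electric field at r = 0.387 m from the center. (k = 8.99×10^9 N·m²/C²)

E = 1.39×10^6 V/m

Take a concentric spherical Gaussian surface of radius r = 0.387 m (between the bodies, 0.139 m < r < 0.465 m).
The shell at 0.465 m lies outside the Gaussian surface, so Q_enc = 23.1 μC = 2.31×10^-5 C.
By Gauss's law, ∮E·dA = E·4πr² = Q_enc/ε₀.
E = k|Q_enc|/r² = (8.99×10^9)(2.31e-5)/(0.387)² = 1.39e6 N/C.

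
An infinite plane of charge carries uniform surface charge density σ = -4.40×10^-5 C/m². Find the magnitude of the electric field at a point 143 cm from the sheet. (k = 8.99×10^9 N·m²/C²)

|E| ≈ 2.49×10^6 V/m

The symmetry is planar: E is normal to the sheet and the same magnitude on both sides. Take a pillbox straddling the sheet with end-cap area A.
Only the two end caps contribute flux: Φ = 2EA. With Q_enc = σA, Gauss's law gives E = |σ|/(2ε₀).
E = 2πk|σ| = 2π(8.99×10^9)(4.40e-5) = 2.49×10^6 N/C.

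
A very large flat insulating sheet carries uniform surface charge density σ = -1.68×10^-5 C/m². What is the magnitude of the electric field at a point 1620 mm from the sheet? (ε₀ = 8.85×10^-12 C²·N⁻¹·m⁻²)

E = 9.49e5 N/C

The symmetry is planar: E is normal to the sheet and the same magnitude on both sides. Take a pillbox straddling the sheet with end-cap area A.
Only the two end caps contribute flux: Φ = 2EA. With Q_enc = σA, Gauss's law gives E = |σ|/(2ε₀).
E = |σ|/(2ε₀) = (1.68e-5)/(2·8.85×10^-12) = 9.49e5 N/C.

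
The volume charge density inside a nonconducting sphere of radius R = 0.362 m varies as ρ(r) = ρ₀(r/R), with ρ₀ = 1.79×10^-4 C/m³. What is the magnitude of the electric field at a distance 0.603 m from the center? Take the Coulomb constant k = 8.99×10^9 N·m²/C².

Symmetry ⇒ E = E(r) r̂. Gaussian sphere of radius r = 0.603 m (r > R, all charge enclosed).
Q_enc = 4π ∫₀^R ρ₀(r'/R)^1 r'² dr' = 4πρ₀R³/4 = 2.668×10^-5 C.
Applying ∮E·dA = Q_enc/ε₀ with Φ = E(4πr²):
E = k|Q_enc|/r² = (8.99×10^9)(2.668e-5)/(0.603)² = 6.60×10^5 N/C.

E = 6.60e5 N/C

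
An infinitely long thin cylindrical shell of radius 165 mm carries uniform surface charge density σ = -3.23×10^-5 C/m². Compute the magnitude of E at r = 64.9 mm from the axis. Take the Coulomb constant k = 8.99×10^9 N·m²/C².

E = 0

Choose a coaxial cylinder of radius r = 64.9 mm (arbitrary length L) as the Gaussian surface (r < 165 mm, inside the shell).
No charge is enclosed, so Gauss's law gives E·2πrL = 0 ⇒ E = 0.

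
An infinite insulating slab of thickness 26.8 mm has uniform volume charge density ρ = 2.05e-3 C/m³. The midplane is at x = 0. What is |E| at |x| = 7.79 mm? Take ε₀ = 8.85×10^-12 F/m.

|E| ≈ 1.80×10^6 V/m

By symmetry E is perpendicular to the slab. A Gaussian pillbox from −7.79 mm to +7.79 mm (face area A) lies entirely within the slab.
Q_enc = ρ·(2x)·A and flux = 2EA, so 2EA = 2ρxA/ε₀ ⇒ E = |ρ|x/ε₀.
E = (2.05×10^-3)(0.00779)/(8.85×10^-12) = 1.80e6 N/C.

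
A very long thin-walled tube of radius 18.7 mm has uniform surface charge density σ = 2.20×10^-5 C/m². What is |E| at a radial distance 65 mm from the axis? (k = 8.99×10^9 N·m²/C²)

Choose a coaxial cylinder of radius r = 65 mm (arbitrary length L) as the Gaussian surface (r > 18.7 mm).
The whole shell is enclosed: λ_enc = σ·2πR = (2.20e-5)·2π·(0.0187) = 2.585×10^-6 C/m.
Gauss's law: E·2πrL = λ_enc L/ε₀.
E = 2k|λ_enc|/r = 2(8.99×10^9)(2.585×10^-6)/(0.065) = 7.15e5 N/C.

|E| ≈ 7.15×10^5 V/m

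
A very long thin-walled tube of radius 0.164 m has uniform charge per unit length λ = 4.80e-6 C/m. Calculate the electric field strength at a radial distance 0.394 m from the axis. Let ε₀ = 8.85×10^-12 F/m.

E = 2.19×10^5 N/C

Take a coaxial cylindrical Gaussian surface of radius r = 0.394 m and length L (r > 0.164 m).
The full line charge is enclosed: λ_enc = 4.80×10^-6 C/m.
Gauss's law: E·2πrL = λ_enc L/ε₀.
E = |λ_enc|/(2πε₀r) = (4.80e-6)/(2π·8.85×10^-12·0.394) = 2.19×10^5 N/C.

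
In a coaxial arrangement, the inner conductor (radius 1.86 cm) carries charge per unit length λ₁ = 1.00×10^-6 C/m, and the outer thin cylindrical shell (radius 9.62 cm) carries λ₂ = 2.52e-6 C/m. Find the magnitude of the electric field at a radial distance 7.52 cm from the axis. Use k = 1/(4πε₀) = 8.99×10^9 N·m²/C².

2.39×10^5 V/m

Choose a coaxial cylinder of radius r = 7.52 cm (arbitrary length L) as the Gaussian surface (between the conductors, 1.86 cm < r < 9.62 cm).
Only the inner wire is enclosed; the outer shell contributes nothing inside itself. λ_enc = λ₁ = 1.00e-6 C/m.
Gauss's law: E·2πrL = λ_enc L/ε₀.
E = 2k|λ_enc|/r = 2(8.99×10^9)(1.00e-6)/(0.0752) = 2.39×10^5 N/C.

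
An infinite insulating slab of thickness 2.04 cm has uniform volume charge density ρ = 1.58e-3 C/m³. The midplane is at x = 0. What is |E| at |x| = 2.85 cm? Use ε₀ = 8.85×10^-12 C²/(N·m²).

E = 1.82×10^6 V/m

The point |x| = 2.85 cm lies outside the slab (half-thickness 0.0102 m). A symmetric pillbox spanning the full slab encloses Q_enc = ρ·d·A.
Flux = 2EA ⇒ E = |ρ|d/(2ε₀), independent of distance outside.
E = (1.58×10^-3)(0.0204)/(2·8.85×10^-12) = 1.82×10^6 N/C.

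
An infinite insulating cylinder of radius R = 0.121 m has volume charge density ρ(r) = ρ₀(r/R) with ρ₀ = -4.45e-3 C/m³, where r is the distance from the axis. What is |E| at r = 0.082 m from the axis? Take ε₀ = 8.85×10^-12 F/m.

Coaxial Gaussian cylinder, radius r = 0.082 m, length L (r < R).
λ_enc = ∫₀^r ρ(r')·2πr' dr' = (2πρ₀/R)·r^3/3 = -4.247e-5 C/m.
Since E is radial and uniform over the curved surface, Φ = E·2πrL = Q_enc/ε₀ = λ_enc L/ε₀.
E = |λ_enc|/(2πε₀r) = (4.247×10^-5)/(2π·8.85×10^-12·0.082) = 9.31×10^6 N/C.

E ≈ 9.31e6 N/C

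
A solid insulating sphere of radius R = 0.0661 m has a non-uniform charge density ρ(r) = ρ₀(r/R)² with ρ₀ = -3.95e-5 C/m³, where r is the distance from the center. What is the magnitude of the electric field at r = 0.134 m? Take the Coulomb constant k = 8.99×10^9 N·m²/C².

|E| = 1.44×10^4 V/m

Take a concentric spherical Gaussian surface of radius r = 0.134 m (r > R, all charge enclosed).
Q_enc = 4π ∫₀^R ρ₀(r'/R)^2 r'² dr' = 4πρ₀R³/5 = -2.867×10^-8 C.
Applying ∮E·dA = Q_enc/ε₀ with Φ = E(4πr²):
E = k|Q_enc|/r² = (8.99×10^9)(2.867×10^-8)/(0.134)² = 1.44×10^4 N/C.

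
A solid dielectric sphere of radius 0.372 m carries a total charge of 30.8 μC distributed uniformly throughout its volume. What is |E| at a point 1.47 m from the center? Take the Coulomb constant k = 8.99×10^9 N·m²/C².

E = 1.28×10^5 N/C

Take a concentric spherical Gaussian surface of radius r = 1.47 m (r > R, so the entire charge is enclosed).
Q_enc = 30.8 μC = 3.08e-5 C.
Gauss's law: E·4πr² = Q_enc/ε₀.
E = k|Q_enc|/r² = (8.99×10^9)(3.08e-5)/(1.47)² = 1.28×10^5 N/C.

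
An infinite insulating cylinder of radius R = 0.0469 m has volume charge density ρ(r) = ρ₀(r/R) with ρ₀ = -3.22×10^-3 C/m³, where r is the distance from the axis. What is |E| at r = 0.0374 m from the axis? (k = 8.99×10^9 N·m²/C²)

E ≈ 3.62×10^6 N/C

Take a coaxial cylindrical Gaussian surface of radius r = 0.0374 m and length L (r < R).
λ_enc = ∫₀^r ρ(r')·2πr' dr' = (2πρ₀/R)·r^3/3 = -7.522×10^-6 C/m.
Since E is radial and uniform over the curved surface, Φ = E·2πrL = Q_enc/ε₀ = λ_enc L/ε₀.
E = 2k|λ_enc|/r = 2(8.99×10^9)(7.522×10^-6)/(0.0374) = 3.62×10^6 N/C.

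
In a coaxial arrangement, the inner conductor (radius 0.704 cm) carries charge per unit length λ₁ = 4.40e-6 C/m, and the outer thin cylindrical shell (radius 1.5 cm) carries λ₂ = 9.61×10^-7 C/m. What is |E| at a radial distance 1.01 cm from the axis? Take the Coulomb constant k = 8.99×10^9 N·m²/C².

By cylindrical symmetry E is radial; use a coaxial Gaussian cylinder of radius 1.01 cm and length L (between the conductors, 0.704 cm < r < 1.5 cm).
The shell at 1.5 cm lies outside the Gaussian surface, so λ_enc = λ₁ = 4.40e-6 C/m.
Applying ∮E·dA = Q_enc/ε₀ with the end caps contributing no flux:
E = 2k|λ_enc|/r = 2(8.99×10^9)(4.40×10^-6)/(0.0101) = 7.83×10^6 N/C.

E = 7.83×10^6 V/m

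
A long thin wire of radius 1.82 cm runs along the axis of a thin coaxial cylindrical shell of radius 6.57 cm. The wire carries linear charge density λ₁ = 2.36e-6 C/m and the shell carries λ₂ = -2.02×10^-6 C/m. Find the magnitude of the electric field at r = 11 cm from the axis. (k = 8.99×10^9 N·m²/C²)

5.56×10^4 N/C

Take a coaxial cylindrical Gaussian surface of radius r = 11 cm and length L (r > 6.57 cm, enclosing both).
λ_enc = λ₁ + λ₂ = (2.36×10^-6) + (-2.02e-6) = 3.40e-7 C/m.
By Gauss's law (flux through the curved wall only), E·2πrL = λ_enc L/ε₀.
E = 2k|λ_enc|/r = 2(8.99×10^9)(3.40e-7)/(0.11) = 5.56e4 N/C.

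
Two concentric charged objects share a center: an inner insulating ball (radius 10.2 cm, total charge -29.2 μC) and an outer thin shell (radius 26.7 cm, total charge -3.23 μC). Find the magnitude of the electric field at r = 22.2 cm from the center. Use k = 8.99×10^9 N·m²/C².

Symmetry ⇒ E = E(r) r̂. Gaussian sphere of radius r = 22.2 cm (between the bodies, 10.2 cm < r < 26.7 cm).
Only the inner charge is enclosed; the outer shell contributes nothing inside itself. Q_enc = -29.2 μC = -2.92×10^-5 C.
By Gauss's law, ∮E·dA = E·4πr² = Q_enc/ε₀.
E = k|Q_enc|/r² = (8.99×10^9)(2.92e-5)/(0.222)² = 5.33×10^6 N/C.

E ≈ 5.33×10^6 V/m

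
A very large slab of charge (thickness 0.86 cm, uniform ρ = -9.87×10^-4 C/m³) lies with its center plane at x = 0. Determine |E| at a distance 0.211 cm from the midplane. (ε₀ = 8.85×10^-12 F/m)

2.35e5 N/C

By symmetry E is perpendicular to the slab. A Gaussian pillbox from −0.211 cm to +0.211 cm (face area A) lies entirely within the slab.
Q_enc = ρ·(2x)·A and flux = 2EA, so 2EA = 2ρxA/ε₀ ⇒ E = |ρ|x/ε₀.
E = (9.87×10^-4)(0.00211)/(8.85×10^-12) = 2.35×10^5 N/C.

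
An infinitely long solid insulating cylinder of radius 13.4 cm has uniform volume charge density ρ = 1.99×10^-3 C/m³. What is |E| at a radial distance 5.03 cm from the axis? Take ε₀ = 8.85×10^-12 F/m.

E = 5.66×10^6 V/m

Take a coaxial cylindrical Gaussian surface of radius r = 5.03 cm and length L (r < R).
Enclosed charge per unit length: λ_enc = ρ·πr² = (1.99e-3)π(0.0503)² = 1.582×10^-5 C/m.
By Gauss's law (flux through the curved wall only), E·2πrL = λ_enc L/ε₀.
E = |λ_enc|/(2πε₀r) = (1.582×10^-5)/(2π·8.85×10^-12·0.0503) = 5.66×10^6 N/C.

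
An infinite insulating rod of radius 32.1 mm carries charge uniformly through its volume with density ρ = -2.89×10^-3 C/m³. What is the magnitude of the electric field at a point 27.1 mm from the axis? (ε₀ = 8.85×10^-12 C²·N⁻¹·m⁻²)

Take a coaxial cylindrical Gaussian surface of radius r = 27.1 mm and length L (r < R).
Charge inside radius r per length L is ρ·πr²·L, so λ_enc = ρπr² = -6.668×10^-6 C/m.
By Gauss's law (flux through the curved wall only), E·2πrL = λ_enc L/ε₀.
E = |λ_enc|/(2πε₀r) = (6.668×10^-6)/(2π·8.85×10^-12·0.0271) = 4.42e6 N/C.

4.42×10^6 V/m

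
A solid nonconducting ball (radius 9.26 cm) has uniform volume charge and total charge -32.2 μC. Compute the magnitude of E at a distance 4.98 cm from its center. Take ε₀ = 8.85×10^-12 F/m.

Use a concentric Gaussian sphere at r = 4.98 cm (r < R).
For a uniform sphere the enclosed fraction is (r/R)³, so Q_enc = (-32.2 μC)(0.0498/0.0926)³ = -5.009×10^-6 C.
Applying ∮E·dA = Q_enc/ε₀ with Φ = E(4πr²):
E = |Q_enc|/(4πε₀r²) = (5.009×10^-6)/(4π·8.85×10^-12·(0.0498)²) = 1.82e7 N/C.

1.82×10^7 V/m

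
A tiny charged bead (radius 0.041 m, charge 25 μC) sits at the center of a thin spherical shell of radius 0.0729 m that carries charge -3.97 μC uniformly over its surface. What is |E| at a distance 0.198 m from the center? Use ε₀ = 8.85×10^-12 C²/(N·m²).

Symmetry ⇒ E = E(r) r̂. Gaussian sphere of radius r = 0.198 m (r > 0.0729 m, enclosing both).
Q_enc = (25 μC) + (-3.97 μC) = 2.103e-5 C.
Applying ∮E·dA = Q_enc/ε₀ with Φ = E(4πr²):
E = |Q_enc|/(4πε₀r²) = (2.103×10^-5)/(4π·8.85×10^-12·(0.198)²) = 4.82e6 N/C.

E ≈ 4.82×10^6 V/m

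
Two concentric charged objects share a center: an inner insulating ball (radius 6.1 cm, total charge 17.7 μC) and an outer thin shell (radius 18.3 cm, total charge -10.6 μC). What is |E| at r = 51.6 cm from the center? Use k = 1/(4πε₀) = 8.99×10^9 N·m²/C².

|E| = 2.40×10^5 N/C

Use a concentric Gaussian sphere at r = 51.6 cm (r > 18.3 cm, enclosing both).
Q_enc = (17.7 μC) + (-10.6 μC) = 7.10e-6 C.
Gauss's law: E·4πr² = Q_enc/ε₀.
E = k|Q_enc|/r² = (8.99×10^9)(7.10×10^-6)/(0.516)² = 2.40e5 N/C.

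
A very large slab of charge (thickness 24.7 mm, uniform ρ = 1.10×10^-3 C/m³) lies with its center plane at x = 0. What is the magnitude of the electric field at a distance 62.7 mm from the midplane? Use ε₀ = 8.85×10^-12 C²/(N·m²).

The point |x| = 62.7 mm lies outside the slab (half-thickness 0.01235 m). A symmetric pillbox spanning the full slab encloses Q_enc = ρ·d·A.
Flux = 2EA ⇒ E = |ρ|d/(2ε₀), independent of distance outside.
E = (1.10×10^-3)(0.0247)/(2·8.85×10^-12) = 1.54×10^6 N/C.

|E| = 1.54×10^6 N/C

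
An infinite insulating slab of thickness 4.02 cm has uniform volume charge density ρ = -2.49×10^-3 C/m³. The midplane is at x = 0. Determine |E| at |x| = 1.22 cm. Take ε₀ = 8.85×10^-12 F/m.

By symmetry E is perpendicular to the slab. A Gaussian pillbox from −1.22 cm to +1.22 cm (face area A) lies entirely within the slab.
Q_enc = ρ·(2x)·A and flux = 2EA, so 2EA = 2ρxA/ε₀ ⇒ E = |ρ|x/ε₀.
E = (2.49×10^-3)(0.0122)/(8.85×10^-12) = 3.43e6 N/C.

E = 3.43×10^6 V/m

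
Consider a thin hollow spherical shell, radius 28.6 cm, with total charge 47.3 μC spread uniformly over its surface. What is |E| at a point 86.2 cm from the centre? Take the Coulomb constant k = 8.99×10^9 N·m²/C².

5.72×10^5 V/m

Take a concentric spherical Gaussian surface of radius r = 86.2 cm (r > 28.6 cm).
The entire shell is enclosed: Q_enc = 4.73×10^-5 C.
Applying ∮E·dA = Q_enc/ε₀ with Φ = E(4πr²):
E = k|Q_enc|/r² = (8.99×10^9)(4.73×10^-5)/(0.862)² = 5.72×10^5 N/C.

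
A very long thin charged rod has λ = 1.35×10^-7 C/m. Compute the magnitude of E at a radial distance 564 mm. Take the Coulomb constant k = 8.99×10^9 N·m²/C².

|E| = 4.30×10^3 N/C

Take a coaxial cylindrical Gaussian surface of radius r = 564 mm and length L.
Q_enc = λL, so λ_enc = 1.35e-7 C/m.
Since E is radial and uniform over the curved surface, Φ = E·2πrL = Q_enc/ε₀ = λ_enc L/ε₀.
E = 2k|λ_enc|/r = 2(8.99×10^9)(1.35×10^-7)/(0.564) = 4.30×10^3 N/C.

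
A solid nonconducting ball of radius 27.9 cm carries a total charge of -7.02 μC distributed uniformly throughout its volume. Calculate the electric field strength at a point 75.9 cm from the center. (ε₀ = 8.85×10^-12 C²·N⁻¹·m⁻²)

E = 1.10×10^5 N/C

Symmetry ⇒ E = E(r) r̂. Gaussian sphere of radius r = 75.9 cm (r > R, so the entire charge is enclosed).
Q_enc = -7.02 μC = -7.02×10^-6 C.
Applying ∮E·dA = Q_enc/ε₀ with Φ = E(4πr²):
E = |Q_enc|/(4πε₀r²) = (7.02e-6)/(4π·8.85×10^-12·(0.759)²) = 1.10×10^5 N/C.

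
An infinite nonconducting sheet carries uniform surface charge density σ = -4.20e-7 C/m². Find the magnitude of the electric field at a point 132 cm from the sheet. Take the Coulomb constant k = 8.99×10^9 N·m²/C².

Choose a cylindrical pillbox piercing the sheet, end faces (area A) parallel to it.
Flux Φ = 2EA and Q_enc = σA, so 2EA = σA/ε₀ ⇒ E = |σ|/(2ε₀), independent of distance.
E = 2πk|σ| = 2π(8.99×10^9)(4.20×10^-7) = 2.37×10^4 N/C.

|E| = 2.37×10^4 N/C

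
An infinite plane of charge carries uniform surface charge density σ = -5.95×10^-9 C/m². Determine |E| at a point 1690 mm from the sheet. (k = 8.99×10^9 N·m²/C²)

Choose a cylindrical pillbox piercing the sheet, end faces (area A) parallel to it.
Only the two end caps contribute flux: Φ = 2EA. With Q_enc = σA, Gauss's law gives E = |σ|/(2ε₀).
E = 2πk|σ| = 2π(8.99×10^9)(5.95×10^-9) = 336 N/C.

E = 336 N/C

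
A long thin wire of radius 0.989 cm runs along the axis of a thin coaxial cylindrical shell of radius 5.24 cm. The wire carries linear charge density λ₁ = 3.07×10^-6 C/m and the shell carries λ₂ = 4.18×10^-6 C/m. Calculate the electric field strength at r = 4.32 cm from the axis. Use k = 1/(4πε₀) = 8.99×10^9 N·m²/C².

Coaxial Gaussian cylinder, radius r = 4.32 cm, length L (between the conductors, 0.989 cm < r < 5.24 cm).
The shell at 5.24 cm lies outside the Gaussian surface, so λ_enc = λ₁ = 3.07×10^-6 C/m.
Gauss's law: E·2πrL = λ_enc L/ε₀.
E = 2k|λ_enc|/r = 2(8.99×10^9)(3.07×10^-6)/(0.0432) = 1.28×10^6 N/C.

1.28×10^6 V/m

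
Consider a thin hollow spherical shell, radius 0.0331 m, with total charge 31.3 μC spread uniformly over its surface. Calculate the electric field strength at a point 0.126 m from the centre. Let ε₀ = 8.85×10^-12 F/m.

|E| = 1.77×10^7 N/C

By spherical symmetry E is radial; choose a Gaussian sphere of radius r = 0.126 m (r > 0.0331 m).
The entire shell is enclosed: Q_enc = 3.13×10^-5 C.
By Gauss's law, ∮E·dA = E·4πr² = Q_enc/ε₀.
E = |Q_enc|/(4πε₀r²) = (3.13×10^-5)/(4π·8.85×10^-12·(0.126)²) = 1.77e7 N/C.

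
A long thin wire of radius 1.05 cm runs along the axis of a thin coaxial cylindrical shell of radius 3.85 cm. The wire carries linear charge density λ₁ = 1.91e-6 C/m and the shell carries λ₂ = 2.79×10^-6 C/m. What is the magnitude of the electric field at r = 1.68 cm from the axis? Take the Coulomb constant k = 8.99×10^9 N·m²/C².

Choose a coaxial cylinder of radius r = 1.68 cm (arbitrary length L) as the Gaussian surface (between the conductors, 1.05 cm < r < 3.85 cm).
Only the inner wire is enclosed; the outer shell contributes nothing inside itself. λ_enc = λ₁ = 1.91e-6 C/m.
Since E is radial and uniform over the curved surface, Φ = E·2πrL = Q_enc/ε₀ = λ_enc L/ε₀.
E = 2k|λ_enc|/r = 2(8.99×10^9)(1.91×10^-6)/(0.0168) = 2.04×10^6 N/C.

|E| = 2.04×10^6 N/C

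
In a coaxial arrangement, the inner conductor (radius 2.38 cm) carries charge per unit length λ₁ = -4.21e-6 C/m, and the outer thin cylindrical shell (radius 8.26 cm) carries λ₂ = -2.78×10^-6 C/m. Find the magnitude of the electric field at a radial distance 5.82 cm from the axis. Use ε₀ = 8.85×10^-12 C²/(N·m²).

Take a coaxial cylindrical Gaussian surface of radius r = 5.82 cm and length L (between the conductors, 2.38 cm < r < 8.26 cm).
Only the inner wire is enclosed; the outer shell contributes nothing inside itself. λ_enc = λ₁ = -4.21e-6 C/m.
Applying ∮E·dA = Q_enc/ε₀ with the end caps contributing no flux:
E = |λ_enc|/(2πε₀r) = (4.21e-6)/(2π·8.85×10^-12·0.0582) = 1.30×10^6 N/C.

1.30×10^6 N/C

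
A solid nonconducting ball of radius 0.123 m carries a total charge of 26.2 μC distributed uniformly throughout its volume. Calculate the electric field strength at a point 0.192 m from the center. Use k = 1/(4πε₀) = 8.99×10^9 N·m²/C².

E ≈ 6.39×10^6 N/C

By spherical symmetry E is radial; choose a Gaussian sphere of radius r = 0.192 m (r > R, so the entire charge is enclosed).
Q_enc = 26.2 μC = 2.62e-5 C.
Gauss's law: E·4πr² = Q_enc/ε₀.
E = k|Q_enc|/r² = (8.99×10^9)(2.62e-5)/(0.192)² = 6.39e6 N/C.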